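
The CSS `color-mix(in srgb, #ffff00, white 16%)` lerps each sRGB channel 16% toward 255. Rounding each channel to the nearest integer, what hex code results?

#ffff00 is rgb(255, 255, 0).
Lerp each channel 16% toward 255:
  R: 255 + 0 = 255 → 255
  G: 255 + 0.16×(255−255) = 255 + 0 = 255 → 255
  B: 0 + 0.16×(255−0) = 0 + 40.8 = 40.8 → 41
rgb(255, 255, 41) = #ffff29.

#ffff29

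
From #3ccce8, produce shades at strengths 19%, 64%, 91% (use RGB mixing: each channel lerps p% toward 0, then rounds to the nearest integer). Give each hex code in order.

#31a5bc, #164954, #051215

#3ccce8 is rgb(60, 204, 232).
19%: (60 − 11.4 = 48.6→49, 204 − 38.76 = 165.24→165, 232 − 44.08 = 187.92→188) → #31a5bc
64%: (60 − 38.4 = 21.6→22, 204 − 130.56 = 73.44→73, 232 − 148.48 = 83.52→84) → #164954
91%: (60 − 54.6 = 5.4→5, 204 − 185.64 = 18.36→18, 232 − 211.12 = 20.88→21) → #051215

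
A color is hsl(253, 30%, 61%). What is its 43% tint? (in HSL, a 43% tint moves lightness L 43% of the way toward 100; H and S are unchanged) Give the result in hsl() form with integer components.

L moves 43% from 61 toward 100: 61 + 16.77 = 77.77 → 78.
H and S are unchanged.

hsl(253, 30%, 78%)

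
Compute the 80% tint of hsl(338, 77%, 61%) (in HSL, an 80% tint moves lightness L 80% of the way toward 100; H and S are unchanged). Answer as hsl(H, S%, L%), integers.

L moves 80% from 61 toward 100: 61 + 31.2 = 92.2 → 92.
H and S are unchanged.

hsl(338, 77%, 92%)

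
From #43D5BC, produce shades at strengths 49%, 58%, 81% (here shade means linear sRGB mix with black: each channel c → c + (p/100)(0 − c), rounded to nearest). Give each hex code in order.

#226D60, #1C594F, #0D2824

#43D5BC is rgb(67, 213, 188).
49%: (67 − 32.83 = 34.17→34, 213 − 104.37 = 108.63→109, 188 − 92.12 = 95.88→96) → #226D60
58%: (67 − 38.86 = 28.14→28, 213 − 123.54 = 89.46→89, 188 − 109.04 = 78.96→79) → #1C594F
81%: (67 − 54.27 = 12.73→13, 213 − 172.53 = 40.47→40, 188 − 152.28 = 35.72→36) → #0D2824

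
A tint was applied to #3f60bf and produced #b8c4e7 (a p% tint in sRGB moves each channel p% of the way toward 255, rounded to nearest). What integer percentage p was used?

63%

#3f60bf is rgb(63, 96, 191); #b8c4e7 is rgb(184, 196, 231).
On the R channel (widest range): 184 ≈ 63 + (p/100)(255 − 63), so p ≈ 100×(184 − 63)/(255 − 63) = 12100/192 = 63.02.
p = 63 reproduces all three channels after rounding.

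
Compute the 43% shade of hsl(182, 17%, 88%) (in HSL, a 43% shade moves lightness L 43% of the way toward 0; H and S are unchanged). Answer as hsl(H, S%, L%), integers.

hsl(182, 17%, 50%)

L moves 43% from 88 toward 0: 88 − 37.84 = 50.16 → 50.
H and S are unchanged.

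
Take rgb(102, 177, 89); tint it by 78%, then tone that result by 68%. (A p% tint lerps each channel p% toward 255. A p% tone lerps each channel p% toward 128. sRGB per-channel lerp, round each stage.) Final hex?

Lerp each channel 78% toward 255:
  R: 102 + 0.78×(255−102) = 102 + 119.34 = 221.34 → 221
  G: 177 + 60.84 = 237.84 → 238
  B: 89 + 129.48 = 218.48 → 218
After the tint: rgb(221, 238, 218) = #DDEEDA.
Lerp each channel 68% toward 128:
  R: 221 + 0.68×(128−221) = 221 − 63.24 = 157.76 → 158
  G: 238 − 74.8 = 163.2 → 163
  B: 218 + 0.68×(128−218) = 218 − 61.2 = 156.8 → 157
rgb(158, 163, 157) = #9EA39D.

#9EA39D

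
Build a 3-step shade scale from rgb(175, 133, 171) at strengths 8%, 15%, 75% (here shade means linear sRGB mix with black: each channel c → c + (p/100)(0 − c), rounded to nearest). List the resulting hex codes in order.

#a17a9d, #957191, #2c212b

8%: (175 − 14 = 161→161, 133 − 10.64 = 122.36→122, 171 − 13.68 = 157.32→157) → #a17a9d
15%: (175 − 26.25 = 148.75→149, 133 − 19.95 = 113.05→113, 171 − 25.65 = 145.35→145) → #957191
75%: (175 − 131.25 = 43.75→44, 133 − 99.75 = 33.25→33, 171 − 128.25 = 42.75→43) → #2c212b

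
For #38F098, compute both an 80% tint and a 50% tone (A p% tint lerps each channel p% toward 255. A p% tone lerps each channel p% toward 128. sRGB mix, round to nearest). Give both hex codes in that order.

#38F098 is rgb(56, 240, 152).
80% tint:
  R: 56 + 0.8×(255−56) = 56 + 159.2 = 215.2 → 215
  G: 240 + 12 = 252 → 252
  B: 152 + 82.4 = 234.4 → 234
  → #D7FCEA
50% tone:
  R: 56 + 0.5×(128−56) = 56 + 36 = 92 → 92
  G: 240 + 0.5×(128−240) = 240 − 56 = 184 → 184
  B: 152 + 0.5×(128−152) = 152 − 12 = 140 → 140
  → #5CB88C

#D7FCEA, #5CB88C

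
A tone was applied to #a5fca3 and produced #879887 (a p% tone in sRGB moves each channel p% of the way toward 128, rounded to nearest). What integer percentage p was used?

#a5fca3 is rgb(165, 252, 163); #879887 is rgb(135, 152, 135).
On the G channel (widest range): 152 ≈ 252 + (p/100)(128 − 252), so p ≈ 100×(152 − 252)/(128 − 252) = -10000/-124 = 80.65.
p = 81 reproduces all three channels after rounding.

81%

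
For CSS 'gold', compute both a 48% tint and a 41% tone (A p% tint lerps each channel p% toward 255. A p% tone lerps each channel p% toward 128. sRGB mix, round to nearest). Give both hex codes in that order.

#FFEA7A, #CBB334

CSS gold is rgb(255, 215, 0).
48% tint:
  R: 255 + 0 = 255 → 255
  G: 215 + 19.2 = 234.2 → 234
  B: 0 + 0.48×(255−0) = 0 + 122.4 = 122.4 → 122
  → #FFEA7A
41% tone:
  R: 255 + 0.41×(128−255) = 255 − 52.07 = 202.93 → 203
  G: 215 − 35.67 = 179.33 → 179
  B: 0 + 0.41×(128−0) = 0 + 52.48 = 52.48 → 52
  → #CBB334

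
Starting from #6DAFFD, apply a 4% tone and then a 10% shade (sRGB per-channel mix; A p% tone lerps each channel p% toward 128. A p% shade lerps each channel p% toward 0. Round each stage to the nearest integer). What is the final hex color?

#6DAFFD is rgb(109, 175, 253).
Per channel, c → c + 0.04(128 − c):
  R: 109 + 0.04×(128−109) = 109 + 0.76 = 109.76 → 110
  G: 175 + 0.04×(128−175) = 175 − 1.88 = 173.12 → 173
  B: 253 − 5 = 248 → 248
After the tone: rgb(110, 173, 248) = #6EADF8.
Lerp each channel 10% toward 0:
  R: 110 + 0.1×(0−110) = 110 − 11 = 99 → 99
  G: 173 − 17.3 = 155.7 → 156
  B: 248 − 24.8 = 223.2 → 223
rgb(99, 156, 223) = #639CDF.

#639CDF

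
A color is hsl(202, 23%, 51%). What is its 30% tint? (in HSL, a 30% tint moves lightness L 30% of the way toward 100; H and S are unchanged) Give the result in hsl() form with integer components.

L moves 30% from 51 toward 100: 51 + 14.7 = 65.7 → 66.
H and S are unchanged.

hsl(202, 23%, 66%)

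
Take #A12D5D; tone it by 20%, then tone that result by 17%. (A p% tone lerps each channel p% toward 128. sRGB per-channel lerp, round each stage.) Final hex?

#A12D5D is rgb(161, 45, 93).
A 20% tone moves each channel 20% toward 128:
  R: 161 − 6.6 = 154.4 → 154
  G: 45 + 16.6 = 61.6 → 62
  B: 93 + 0.2×(128−93) = 93 + 7 = 100 → 100
After the tone: rgb(154, 62, 100) = #9A3E64.
A 17% tone moves each channel 17% toward 128:
  R: 154 − 4.42 = 149.58 → 150
  G: 62 + 0.17×(128−62) = 62 + 11.22 = 73.22 → 73
  B: 100 + 0.17×(128−100) = 100 + 4.76 = 104.76 → 105
rgb(150, 73, 105) = #964969.

#964969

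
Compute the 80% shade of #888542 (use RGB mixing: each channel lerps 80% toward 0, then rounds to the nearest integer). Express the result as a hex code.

#1b1b0d

#888542 is rgb(136, 133, 66).
An 80% shade moves each channel 80% toward 0:
  R: 136 − 108.8 = 27.2 → 27
  G: 133 + 0.8×(0−133) = 133 − 106.4 = 26.6 → 27
  B: 66 + 0.8×(0−66) = 66 − 52.8 = 13.2 → 13
rgb(27, 27, 13) = #1b1b0d.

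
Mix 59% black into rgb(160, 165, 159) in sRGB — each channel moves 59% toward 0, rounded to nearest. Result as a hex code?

#424441

Per channel, c → c + 0.59(0 − c):
  R: 160 + 0.59×(0−160) = 160 − 94.4 = 65.6 → 66
  G: 165 + 0.59×(0−165) = 165 − 97.35 = 67.65 → 68
  B: 159 + 0.59×(0−159) = 159 − 93.81 = 65.19 → 65
rgb(66, 68, 65) = #424441.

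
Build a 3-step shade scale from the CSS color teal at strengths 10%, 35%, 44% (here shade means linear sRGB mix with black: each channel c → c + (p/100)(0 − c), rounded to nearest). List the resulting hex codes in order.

#007373, #005353, #004848

CSS teal is rgb(0, 128, 128).
10%: (0→0, 128 − 12.8 = 115.2→115, 128 − 12.8 = 115.2→115) → #007373
35%: (0→0, 128 − 44.8 = 83.2→83, 128 − 44.8 = 83.2→83) → #005353
44%: (0→0, 128 − 56.32 = 71.68→72, 128 − 56.32 = 71.68→72) → #004848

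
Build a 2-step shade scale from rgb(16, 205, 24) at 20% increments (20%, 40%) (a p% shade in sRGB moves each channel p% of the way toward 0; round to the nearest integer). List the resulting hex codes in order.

20%: (16 − 3.2 = 12.8→13, 205 − 41 = 164→164, 24 − 4.8 = 19.2→19) → #0da413
40%: (16 − 6.4 = 9.6→10, 205 − 82 = 123→123, 24 − 9.6 = 14.4→14) → #0a7b0e

#0da413, #0a7b0e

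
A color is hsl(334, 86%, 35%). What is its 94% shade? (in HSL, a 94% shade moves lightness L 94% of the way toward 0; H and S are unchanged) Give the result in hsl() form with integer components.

hsl(334, 86%, 2%)

L moves 94% from 35 toward 0: 35 − 32.9 = 2.1 → 2.
H and S are unchanged.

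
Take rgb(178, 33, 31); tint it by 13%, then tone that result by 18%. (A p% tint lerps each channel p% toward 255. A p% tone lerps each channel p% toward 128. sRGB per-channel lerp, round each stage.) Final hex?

#b14a48

Lerp each channel 13% toward 255:
  R: 178 + 0.13×(255−178) = 178 + 10.01 = 188.01 → 188
  G: 33 + 0.13×(255−33) = 33 + 28.86 = 61.86 → 62
  B: 31 + 0.13×(255−31) = 31 + 29.12 = 60.12 → 60
After the tint: rgb(188, 62, 60) = #bc3e3c.
Per channel, c → c + 0.18(128 − c):
  R: 188 + 0.18×(128−188) = 188 − 10.8 = 177.2 → 177
  G: 62 + 0.18×(128−62) = 62 + 11.88 = 73.88 → 74
  B: 60 + 0.18×(128−60) = 60 + 12.24 = 72.24 → 72
rgb(177, 74, 72) = #b14a48.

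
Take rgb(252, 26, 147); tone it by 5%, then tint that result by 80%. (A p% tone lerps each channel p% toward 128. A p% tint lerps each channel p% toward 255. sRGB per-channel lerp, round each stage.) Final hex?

#FDD2E9

Lerp each channel 5% toward 128:
  R: 252 − 6.2 = 245.8 → 246
  G: 26 + 0.05×(128−26) = 26 + 5.1 = 31.1 → 31
  B: 147 − 0.95 = 146.05 → 146
After the tone: rgb(246, 31, 146) = #F61F92.
Lerp each channel 80% toward 255:
  R: 246 + 7.2 = 253.2 → 253
  G: 31 + 179.2 = 210.2 → 210
  B: 146 + 0.8×(255−146) = 146 + 87.2 = 233.2 → 233
rgb(253, 210, 233) = #FDD2E9.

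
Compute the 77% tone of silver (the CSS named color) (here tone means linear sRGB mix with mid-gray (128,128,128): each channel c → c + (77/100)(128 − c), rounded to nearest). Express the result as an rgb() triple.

rgb(143, 143, 143)

CSS silver is rgb(192, 192, 192).
A 77% tone moves each channel 77% toward 128:
  R: 192 − 49.28 = 142.72 → 143
  G: 192 + 0.77×(128−192) = 192 − 49.28 = 142.72 → 143
  B: 192 − 49.28 = 142.72 → 143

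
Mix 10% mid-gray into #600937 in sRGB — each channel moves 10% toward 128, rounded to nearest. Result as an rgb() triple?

rgb(99, 21, 62)

#600937 is rgb(96, 9, 55).
A 10% tone moves each channel 10% toward 128:
  R: 96 + 0.1×(128−96) = 96 + 3.2 = 99.2 → 99
  G: 9 + 11.9 = 20.9 → 21
  B: 55 + 0.1×(128−55) = 55 + 7.3 = 62.3 → 62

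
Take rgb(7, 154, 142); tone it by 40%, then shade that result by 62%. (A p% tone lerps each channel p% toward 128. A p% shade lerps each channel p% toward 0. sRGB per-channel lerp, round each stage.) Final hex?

Per channel, c → c + 0.4(128 − c):
  R: 7 + 48.4 = 55.4 → 55
  G: 154 − 10.4 = 143.6 → 144
  B: 142 − 5.6 = 136.4 → 136
After the tone: rgb(55, 144, 136) = #379088.
A 62% shade moves each channel 62% toward 0:
  R: 55 − 34.1 = 20.9 → 21
  G: 144 + 0.62×(0−144) = 144 − 89.28 = 54.72 → 55
  B: 136 + 0.62×(0−136) = 136 − 84.32 = 51.68 → 52
rgb(21, 55, 52) = #153734.

#153734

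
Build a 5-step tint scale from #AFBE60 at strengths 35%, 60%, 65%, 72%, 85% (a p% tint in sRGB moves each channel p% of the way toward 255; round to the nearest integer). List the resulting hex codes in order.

#CBD598, #DFE5BF, #E3E8C7, #E9EDD2, #F3F5E7

#AFBE60 is rgb(175, 190, 96).
35%: (175 + 28 = 203→203, 190 + 22.75 = 212.75→213, 96 + 55.65 = 151.65→152) → #CBD598
60%: (175 + 48 = 223→223, 190 + 39 = 229→229, 96 + 95.4 = 191.4→191) → #DFE5BF
65%: (175 + 52 = 227→227, 190 + 42.25 = 232.25→232, 96 + 103.35 = 199.35→199) → #E3E8C7
72%: (175 + 57.6 = 232.6→233, 190 + 46.8 = 236.8→237, 96 + 114.48 = 210.48→210) → #E9EDD2
85%: (175 + 68 = 243→243, 190 + 55.25 = 245.25→245, 96 + 135.15 = 231.15→231) → #F3F5E7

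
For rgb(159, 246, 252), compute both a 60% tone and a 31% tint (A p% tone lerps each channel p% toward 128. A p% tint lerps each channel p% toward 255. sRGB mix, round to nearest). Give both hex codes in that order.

60% tone:
  R: 159 + 0.6×(128−159) = 159 − 18.6 = 140.4 → 140
  G: 246 + 0.6×(128−246) = 246 − 70.8 = 175.2 → 175
  B: 252 + 0.6×(128−252) = 252 − 74.4 = 177.6 → 178
  → #8cafb2
31% tint:
  R: 159 + 29.76 = 188.76 → 189
  G: 246 + 0.31×(255−246) = 246 + 2.79 = 248.79 → 249
  B: 252 + 0.93 = 252.93 → 253
  → #bdf9fd

#8cafb2, #bdf9fd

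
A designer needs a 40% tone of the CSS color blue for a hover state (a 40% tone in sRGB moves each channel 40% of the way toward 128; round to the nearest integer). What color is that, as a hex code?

CSS blue is rgb(0, 0, 255).
Per channel, c → c + 0.4(128 − c):
  R: 0 + 0.4×(128−0) = 0 + 51.2 = 51.2 → 51
  G: 0 + 0.4×(128−0) = 0 + 51.2 = 51.2 → 51
  B: 255 − 50.8 = 204.2 → 204
rgb(51, 51, 204) = #3333cc.

#3333cc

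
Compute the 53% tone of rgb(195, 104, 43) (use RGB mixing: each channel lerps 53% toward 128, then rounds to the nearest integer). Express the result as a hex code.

#9F7558

Per channel, c → c + 0.53(128 − c):
  R: 195 − 35.51 = 159.49 → 159
  G: 104 + 0.53×(128−104) = 104 + 12.72 = 116.72 → 117
  B: 43 + 45.05 = 88.05 → 88
rgb(159, 117, 88) = #9F7558.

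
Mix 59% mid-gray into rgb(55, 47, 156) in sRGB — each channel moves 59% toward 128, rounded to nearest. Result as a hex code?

#625F8B

Lerp each channel 59% toward 128:
  R: 55 + 0.59×(128−55) = 55 + 43.07 = 98.07 → 98
  G: 47 + 47.79 = 94.79 → 95
  B: 156 + 0.59×(128−156) = 156 − 16.52 = 139.48 → 139
rgb(98, 95, 139) = #625F8B.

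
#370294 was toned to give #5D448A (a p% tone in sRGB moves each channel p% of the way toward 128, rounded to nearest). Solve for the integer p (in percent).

52%

#370294 is rgb(55, 2, 148); #5D448A is rgb(93, 68, 138).
On the G channel (widest range): 68 ≈ 2 + (p/100)(128 − 2), so p ≈ 100×(68 − 2)/(128 − 2) = 6600/126 = 52.38.
p = 52 reproduces all three channels after rounding.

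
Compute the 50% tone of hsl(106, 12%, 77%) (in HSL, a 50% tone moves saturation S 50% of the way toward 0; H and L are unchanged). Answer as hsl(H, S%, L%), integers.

S moves 50% from 12 toward 0: 12 − 6 = 6 → 6.
H and L are unchanged.

hsl(106, 6%, 77%)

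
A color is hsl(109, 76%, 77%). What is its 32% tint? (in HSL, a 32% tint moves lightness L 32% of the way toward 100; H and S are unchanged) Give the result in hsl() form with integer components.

hsl(109, 76%, 84%)

L moves 32% from 77 toward 100: 77 + 7.36 = 84.36 → 84.
H and S are unchanged.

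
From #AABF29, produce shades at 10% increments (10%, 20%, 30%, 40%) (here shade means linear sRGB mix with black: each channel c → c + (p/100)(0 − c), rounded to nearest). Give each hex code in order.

#99AC25, #889921, #77861D, #667319

#AABF29 is rgb(170, 191, 41).
10%: (170 − 17 = 153→153, 191 − 19.1 = 171.9→172, 41 − 4.1 = 36.9→37) → #99AC25
20%: (170 − 34 = 136→136, 191 − 38.2 = 152.8→153, 41 − 8.2 = 32.8→33) → #889921
30%: (170 − 51 = 119→119, 191 − 57.3 = 133.7→134, 41 − 12.3 = 28.7→29) → #77861D
40%: (170 − 68 = 102→102, 191 − 76.4 = 114.6→115, 41 − 16.4 = 24.6→25) → #667319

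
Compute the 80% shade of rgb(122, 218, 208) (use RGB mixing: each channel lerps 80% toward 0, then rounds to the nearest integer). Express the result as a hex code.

Per channel, c → c + 0.8(0 − c):
  R: 122 + 0.8×(0−122) = 122 − 97.6 = 24.4 → 24
  G: 218 + 0.8×(0−218) = 218 − 174.4 = 43.6 → 44
  B: 208 − 166.4 = 41.6 → 42
rgb(24, 44, 42) = #182c2a.

#182c2a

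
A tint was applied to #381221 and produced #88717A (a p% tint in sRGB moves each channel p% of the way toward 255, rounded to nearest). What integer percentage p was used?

#381221 is rgb(56, 18, 33); #88717A is rgb(136, 113, 122).
On the G channel (widest range): 113 ≈ 18 + (p/100)(255 − 18), so p ≈ 100×(113 − 18)/(255 − 18) = 9500/237 = 40.08.
p = 40 reproduces all three channels after rounding.

40%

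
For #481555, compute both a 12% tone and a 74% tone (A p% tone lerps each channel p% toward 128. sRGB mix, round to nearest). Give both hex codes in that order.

#481555 is rgb(72, 21, 85).
12% tone:
  R: 72 + 6.72 = 78.72 → 79
  G: 21 + 12.84 = 33.84 → 34
  B: 85 + 5.16 = 90.16 → 90
  → #4f225a
74% tone:
  R: 72 + 41.44 = 113.44 → 113
  G: 21 + 0.74×(128−21) = 21 + 79.18 = 100.18 → 100
  B: 85 + 0.74×(128−85) = 85 + 31.82 = 116.82 → 117
  → #716475

#4f225a, #716475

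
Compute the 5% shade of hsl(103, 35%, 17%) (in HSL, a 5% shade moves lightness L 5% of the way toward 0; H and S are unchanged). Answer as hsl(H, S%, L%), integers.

hsl(103, 35%, 16%)

L moves 5% from 17 toward 0: 17 − 0.85 = 16.15 → 16.
H and S are unchanged.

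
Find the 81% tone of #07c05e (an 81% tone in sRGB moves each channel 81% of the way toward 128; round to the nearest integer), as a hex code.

#07c05e is rgb(7, 192, 94).
An 81% tone moves each channel 81% toward 128:
  R: 7 + 98.01 = 105.01 → 105
  G: 192 + 0.81×(128−192) = 192 − 51.84 = 140.16 → 140
  B: 94 + 0.81×(128−94) = 94 + 27.54 = 121.54 → 122
rgb(105, 140, 122) = #698c7a.

#698c7a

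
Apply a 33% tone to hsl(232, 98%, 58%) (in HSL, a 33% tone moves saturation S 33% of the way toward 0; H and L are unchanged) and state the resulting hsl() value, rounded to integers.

hsl(232, 66%, 58%)

S moves 33% from 98 toward 0: 98 − 32.34 = 65.66 → 66.
H and L are unchanged.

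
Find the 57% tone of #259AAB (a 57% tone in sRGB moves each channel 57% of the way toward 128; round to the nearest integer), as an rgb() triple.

rgb(89, 139, 146)

#259AAB is rgb(37, 154, 171).
Lerp each channel 57% toward 128:
  R: 37 + 0.57×(128−37) = 37 + 51.87 = 88.87 → 89
  G: 154 − 14.82 = 139.18 → 139
  B: 171 − 24.51 = 146.49 → 146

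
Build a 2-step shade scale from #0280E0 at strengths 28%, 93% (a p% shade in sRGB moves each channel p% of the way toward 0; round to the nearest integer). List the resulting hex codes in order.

#0280E0 is rgb(2, 128, 224).
28%: (2 − 0.56 = 1.44→1, 128 − 35.84 = 92.16→92, 224 − 62.72 = 161.28→161) → #015CA1
93%: (2 − 1.86 = 0.14→0, 128 − 119.04 = 8.96→9, 224 − 208.32 = 15.68→16) → #000910

#015CA1, #000910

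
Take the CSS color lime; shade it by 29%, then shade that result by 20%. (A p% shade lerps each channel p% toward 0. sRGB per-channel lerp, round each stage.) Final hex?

#009100

CSS lime is rgb(0, 255, 0).
Lerp each channel 29% toward 0:
  R: 0 + 0.29×(0−0) = 0 + 0 = 0 → 0
  G: 255 + 0.29×(0−255) = 255 − 73.95 = 181.05 → 181
  B: 0 + 0.29×(0−0) = 0 + 0 = 0 → 0
After the shade: rgb(0, 181, 0) = #00b500.
Per channel, c → c + 0.2(0 − c):
  R: 0 + 0.2×(0−0) = 0 + 0 = 0 → 0
  G: 181 + 0.2×(0−181) = 181 − 36.2 = 144.8 → 145
  B: 0 + 0 = 0 → 0
rgb(0, 145, 0) = #009100.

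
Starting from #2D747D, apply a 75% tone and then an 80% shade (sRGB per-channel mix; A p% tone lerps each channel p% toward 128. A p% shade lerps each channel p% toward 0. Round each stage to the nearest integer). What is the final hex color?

#151919

#2D747D is rgb(45, 116, 125).
A 75% tone moves each channel 75% toward 128:
  R: 45 + 0.75×(128−45) = 45 + 62.25 = 107.25 → 107
  G: 116 + 9 = 125 → 125
  B: 125 + 0.75×(128−125) = 125 + 2.25 = 127.25 → 127
After the tone: rgb(107, 125, 127) = #6B7D7F.
Lerp each channel 80% toward 0:
  R: 107 + 0.8×(0−107) = 107 − 85.6 = 21.4 → 21
  G: 125 − 100 = 25 → 25
  B: 127 + 0.8×(0−127) = 127 − 101.6 = 25.4 → 25
rgb(21, 25, 25) = #151919.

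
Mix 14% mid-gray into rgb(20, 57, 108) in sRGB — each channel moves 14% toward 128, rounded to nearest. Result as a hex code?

Per channel, c → c + 0.14(128 − c):
  R: 20 + 15.12 = 35.12 → 35
  G: 57 + 0.14×(128−57) = 57 + 9.94 = 66.94 → 67
  B: 108 + 0.14×(128−108) = 108 + 2.8 = 110.8 → 111
rgb(35, 67, 111) = #23436F.

#23436F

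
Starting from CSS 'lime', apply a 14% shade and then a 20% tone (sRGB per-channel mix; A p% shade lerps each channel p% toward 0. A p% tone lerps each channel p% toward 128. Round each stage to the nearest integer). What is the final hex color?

#1AC91A

CSS lime is rgb(0, 255, 0).
A 14% shade moves each channel 14% toward 0:
  R: 0 + 0.14×(0−0) = 0 + 0 = 0 → 0
  G: 255 + 0.14×(0−255) = 255 − 35.7 = 219.3 → 219
  B: 0 + 0.14×(0−0) = 0 + 0 = 0 → 0
After the shade: rgb(0, 219, 0) = #00DB00.
Lerp each channel 20% toward 128:
  R: 0 + 25.6 = 25.6 → 26
  G: 219 − 18.2 = 200.8 → 201
  B: 0 + 0.2×(128−0) = 0 + 25.6 = 25.6 → 26
rgb(26, 201, 26) = #1AC91A.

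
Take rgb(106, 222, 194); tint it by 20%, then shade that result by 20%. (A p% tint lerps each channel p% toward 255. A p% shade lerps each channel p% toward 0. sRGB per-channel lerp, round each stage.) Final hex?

Lerp each channel 20% toward 255:
  R: 106 + 29.8 = 135.8 → 136
  G: 222 + 0.2×(255−222) = 222 + 6.6 = 228.6 → 229
  B: 194 + 12.2 = 206.2 → 206
After the tint: rgb(136, 229, 206) = #88e5ce.
A 20% shade moves each channel 20% toward 0:
  R: 136 − 27.2 = 108.8 → 109
  G: 229 + 0.2×(0−229) = 229 − 45.8 = 183.2 → 183
  B: 206 + 0.2×(0−206) = 206 − 41.2 = 164.8 → 165
rgb(109, 183, 165) = #6db7a5.

#6db7a5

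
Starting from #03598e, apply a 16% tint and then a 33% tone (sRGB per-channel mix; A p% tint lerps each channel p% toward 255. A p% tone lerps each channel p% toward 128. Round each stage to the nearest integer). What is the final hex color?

#03598e is rgb(3, 89, 142).
Lerp each channel 16% toward 255:
  R: 3 + 0.16×(255−3) = 3 + 40.32 = 43.32 → 43
  G: 89 + 0.16×(255−89) = 89 + 26.56 = 115.56 → 116
  B: 142 + 0.16×(255−142) = 142 + 18.08 = 160.08 → 160
After the tint: rgb(43, 116, 160) = #2b74a0.
Per channel, c → c + 0.33(128 − c):
  R: 43 + 0.33×(128−43) = 43 + 28.05 = 71.05 → 71
  G: 116 + 3.96 = 119.96 → 120
  B: 160 − 10.56 = 149.44 → 149
rgb(71, 120, 149) = #477895.

#477895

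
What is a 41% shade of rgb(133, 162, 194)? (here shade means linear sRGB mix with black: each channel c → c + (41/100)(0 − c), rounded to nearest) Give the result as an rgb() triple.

rgb(78, 96, 114)

Per channel, c → c + 0.41(0 − c):
  R: 133 + 0.41×(0−133) = 133 − 54.53 = 78.47 → 78
  G: 162 − 66.42 = 95.58 → 96
  B: 194 + 0.41×(0−194) = 194 − 79.54 = 114.46 → 114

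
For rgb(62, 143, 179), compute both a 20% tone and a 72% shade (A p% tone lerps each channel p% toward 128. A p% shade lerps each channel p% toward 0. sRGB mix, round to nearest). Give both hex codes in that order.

#4B8CA9, #112832

20% tone:
  R: 62 + 13.2 = 75.2 → 75
  G: 143 + 0.2×(128−143) = 143 − 3 = 140 → 140
  B: 179 + 0.2×(128−179) = 179 − 10.2 = 168.8 → 169
  → #4B8CA9
72% shade:
  R: 62 + 0.72×(0−62) = 62 − 44.64 = 17.36 → 17
  G: 143 + 0.72×(0−143) = 143 − 102.96 = 40.04 → 40
  B: 179 + 0.72×(0−179) = 179 − 128.88 = 50.12 → 50
  → #112832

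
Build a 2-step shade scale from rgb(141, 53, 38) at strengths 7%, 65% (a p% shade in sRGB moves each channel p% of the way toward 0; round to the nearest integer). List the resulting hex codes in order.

7%: (141 − 9.87 = 131.13→131, 53 − 3.71 = 49.29→49, 38 − 2.66 = 35.34→35) → #833123
65%: (141 − 91.65 = 49.35→49, 53 − 34.45 = 18.55→19, 38 − 24.7 = 13.3→13) → #31130D

#833123, #31130D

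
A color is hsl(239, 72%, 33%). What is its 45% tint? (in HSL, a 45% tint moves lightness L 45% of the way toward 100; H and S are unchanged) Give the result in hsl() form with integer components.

L moves 45% from 33 toward 100: 33 + 30.15 = 63.15 → 63.
H and S are unchanged.

hsl(239, 72%, 63%)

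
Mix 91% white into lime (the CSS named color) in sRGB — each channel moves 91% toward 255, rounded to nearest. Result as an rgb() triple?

CSS lime is rgb(0, 255, 0).
A 91% tint moves each channel 91% toward 255:
  R: 0 + 232.05 = 232.05 → 232
  G: 255 + 0 = 255 → 255
  B: 0 + 0.91×(255−0) = 0 + 232.05 = 232.05 → 232

rgb(232, 255, 232)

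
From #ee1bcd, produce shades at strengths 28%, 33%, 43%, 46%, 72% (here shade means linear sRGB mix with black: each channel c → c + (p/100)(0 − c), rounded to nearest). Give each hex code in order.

#ee1bcd is rgb(238, 27, 205).
28%: (238 − 66.64 = 171.36→171, 27 − 7.56 = 19.44→19, 205 − 57.4 = 147.6→148) → #ab1394
33%: (238 − 78.54 = 159.46→159, 27 − 8.91 = 18.09→18, 205 − 67.65 = 137.35→137) → #9f1289
43%: (238 − 102.34 = 135.66→136, 27 − 11.61 = 15.39→15, 205 − 88.15 = 116.85→117) → #880f75
46%: (238 − 109.48 = 128.52→129, 27 − 12.42 = 14.58→15, 205 − 94.3 = 110.7→111) → #810f6f
72%: (238 − 171.36 = 66.64→67, 27 − 19.44 = 7.56→8, 205 − 147.6 = 57.4→57) → #430839

#ab1394, #9f1289, #880f75, #810f6f, #430839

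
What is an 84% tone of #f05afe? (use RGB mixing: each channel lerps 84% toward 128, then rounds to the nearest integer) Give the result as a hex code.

#f05afe is rgb(240, 90, 254).
Lerp each channel 84% toward 128:
  R: 240 + 0.84×(128−240) = 240 − 94.08 = 145.92 → 146
  G: 90 + 0.84×(128−90) = 90 + 31.92 = 121.92 → 122
  B: 254 − 105.84 = 148.16 → 148
rgb(146, 122, 148) = #927a94.

#927a94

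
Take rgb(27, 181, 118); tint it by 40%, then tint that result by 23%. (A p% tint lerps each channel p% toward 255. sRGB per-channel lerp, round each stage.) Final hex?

#96ddc0

A 40% tint moves each channel 40% toward 255:
  R: 27 + 0.4×(255−27) = 27 + 91.2 = 118.2 → 118
  G: 181 + 29.6 = 210.6 → 211
  B: 118 + 0.4×(255−118) = 118 + 54.8 = 172.8 → 173
After the tint: rgb(118, 211, 173) = #76d3ad.
Lerp each channel 23% toward 255:
  R: 118 + 0.23×(255−118) = 118 + 31.51 = 149.51 → 150
  G: 211 + 10.12 = 221.12 → 221
  B: 173 + 0.23×(255−173) = 173 + 18.86 = 191.86 → 192
rgb(150, 221, 192) = #96ddc0.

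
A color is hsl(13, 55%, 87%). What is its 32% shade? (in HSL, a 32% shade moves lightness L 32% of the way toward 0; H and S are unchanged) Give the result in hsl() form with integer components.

hsl(13, 55%, 59%)

L moves 32% from 87 toward 0: 87 − 27.84 = 59.16 → 59.
H and S are unchanged.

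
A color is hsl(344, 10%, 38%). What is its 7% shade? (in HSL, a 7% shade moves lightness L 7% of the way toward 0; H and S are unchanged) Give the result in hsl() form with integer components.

hsl(344, 10%, 35%)

L moves 7% from 38 toward 0: 38 − 2.66 = 35.34 → 35.
H and S are unchanged.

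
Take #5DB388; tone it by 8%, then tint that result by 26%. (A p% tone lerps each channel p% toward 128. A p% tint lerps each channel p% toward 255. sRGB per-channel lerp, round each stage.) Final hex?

#5DB388 is rgb(93, 179, 136).
Lerp each channel 8% toward 128:
  R: 93 + 0.08×(128−93) = 93 + 2.8 = 95.8 → 96
  G: 179 − 4.08 = 174.92 → 175
  B: 136 − 0.64 = 135.36 → 135
After the tone: rgb(96, 175, 135) = #60AF87.
Lerp each channel 26% toward 255:
  R: 96 + 41.34 = 137.34 → 137
  G: 175 + 0.26×(255−175) = 175 + 20.8 = 195.8 → 196
  B: 135 + 0.26×(255−135) = 135 + 31.2 = 166.2 → 166
rgb(137, 196, 166) = #89C4A6.

#89C4A6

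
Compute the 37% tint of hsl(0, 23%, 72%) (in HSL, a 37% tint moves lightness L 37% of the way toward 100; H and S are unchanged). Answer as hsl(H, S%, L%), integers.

L moves 37% from 72 toward 100: 72 + 10.36 = 82.36 → 82.
H and S are unchanged.

hsl(0, 23%, 82%)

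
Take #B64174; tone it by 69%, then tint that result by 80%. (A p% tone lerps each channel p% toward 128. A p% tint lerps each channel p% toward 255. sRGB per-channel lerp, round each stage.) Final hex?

#E9E2E5

#B64174 is rgb(182, 65, 116).
A 69% tone moves each channel 69% toward 128:
  R: 182 + 0.69×(128−182) = 182 − 37.26 = 144.74 → 145
  G: 65 + 0.69×(128−65) = 65 + 43.47 = 108.47 → 108
  B: 116 + 0.69×(128−116) = 116 + 8.28 = 124.28 → 124
After the tone: rgb(145, 108, 124) = #916C7C.
An 80% tint moves each channel 80% toward 255:
  R: 145 + 88 = 233 → 233
  G: 108 + 0.8×(255−108) = 108 + 117.6 = 225.6 → 226
  B: 124 + 0.8×(255−124) = 124 + 104.8 = 228.8 → 229
rgb(233, 226, 229) = #E9E2E5.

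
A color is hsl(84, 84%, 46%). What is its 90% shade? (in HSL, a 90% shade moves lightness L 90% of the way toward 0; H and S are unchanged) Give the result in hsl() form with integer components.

L moves 90% from 46 toward 0: 46 − 41.4 = 4.6 → 5.
H and S are unchanged.

hsl(84, 84%, 5%)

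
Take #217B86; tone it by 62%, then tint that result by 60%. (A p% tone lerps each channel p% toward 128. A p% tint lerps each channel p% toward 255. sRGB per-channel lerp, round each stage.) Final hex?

#BECBCD

#217B86 is rgb(33, 123, 134).
Lerp each channel 62% toward 128:
  R: 33 + 58.9 = 91.9 → 92
  G: 123 + 3.1 = 126.1 → 126
  B: 134 − 3.72 = 130.28 → 130
After the tone: rgb(92, 126, 130) = #5C7E82.
Per channel, c → c + 0.6(255 − c):
  R: 92 + 0.6×(255−92) = 92 + 97.8 = 189.8 → 190
  G: 126 + 77.4 = 203.4 → 203
  B: 130 + 75 = 205 → 205
rgb(190, 203, 205) = #BECBCD.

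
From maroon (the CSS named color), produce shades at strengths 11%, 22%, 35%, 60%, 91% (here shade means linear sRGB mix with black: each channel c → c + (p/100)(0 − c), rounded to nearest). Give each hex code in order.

#720000, #640000, #530000, #330000, #0c0000

CSS maroon is rgb(128, 0, 0).
11%: (128 − 14.08 = 113.92→114, 0→0, 0→0) → #720000
22%: (128 − 28.16 = 99.84→100, 0→0, 0→0) → #640000
35%: (128 − 44.8 = 83.2→83, 0→0, 0→0) → #530000
60%: (128 − 76.8 = 51.2→51, 0→0, 0→0) → #330000
91%: (128 − 116.48 = 11.52→12, 0→0, 0→0) → #0c0000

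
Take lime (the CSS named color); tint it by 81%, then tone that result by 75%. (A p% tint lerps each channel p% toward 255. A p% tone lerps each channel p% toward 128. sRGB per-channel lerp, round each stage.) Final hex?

#94A094

CSS lime is rgb(0, 255, 0).
Lerp each channel 81% toward 255:
  R: 0 + 0.81×(255−0) = 0 + 206.55 = 206.55 → 207
  G: 255 + 0 = 255 → 255
  B: 0 + 0.81×(255−0) = 0 + 206.55 = 206.55 → 207
After the tint: rgb(207, 255, 207) = #CFFFCF.
Lerp each channel 75% toward 128:
  R: 207 + 0.75×(128−207) = 207 − 59.25 = 147.75 → 148
  G: 255 + 0.75×(128−255) = 255 − 95.25 = 159.75 → 160
  B: 207 − 59.25 = 147.75 → 148
rgb(148, 160, 148) = #94A094.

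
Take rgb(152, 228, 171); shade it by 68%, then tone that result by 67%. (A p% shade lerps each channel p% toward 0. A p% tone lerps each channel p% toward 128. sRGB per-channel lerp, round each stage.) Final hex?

#666e68

A 68% shade moves each channel 68% toward 0:
  R: 152 + 0.68×(0−152) = 152 − 103.36 = 48.64 → 49
  G: 228 + 0.68×(0−228) = 228 − 155.04 = 72.96 → 73
  B: 171 − 116.28 = 54.72 → 55
After the shade: rgb(49, 73, 55) = #314937.
A 67% tone moves each channel 67% toward 128:
  R: 49 + 0.67×(128−49) = 49 + 52.93 = 101.93 → 102
  G: 73 + 0.67×(128−73) = 73 + 36.85 = 109.85 → 110
  B: 55 + 48.91 = 103.91 → 104
rgb(102, 110, 104) = #666e68.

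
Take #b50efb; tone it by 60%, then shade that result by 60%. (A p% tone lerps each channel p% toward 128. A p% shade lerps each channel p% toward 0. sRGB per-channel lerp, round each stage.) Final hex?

#3c2147

#b50efb is rgb(181, 14, 251).
Lerp each channel 60% toward 128:
  R: 181 − 31.8 = 149.2 → 149
  G: 14 + 0.6×(128−14) = 14 + 68.4 = 82.4 → 82
  B: 251 + 0.6×(128−251) = 251 − 73.8 = 177.2 → 177
After the tone: rgb(149, 82, 177) = #9552b1.
A 60% shade moves each channel 60% toward 0:
  R: 149 + 0.6×(0−149) = 149 − 89.4 = 59.6 → 60
  G: 82 − 49.2 = 32.8 → 33
  B: 177 − 106.2 = 70.8 → 71
rgb(60, 33, 71) = #3c2147.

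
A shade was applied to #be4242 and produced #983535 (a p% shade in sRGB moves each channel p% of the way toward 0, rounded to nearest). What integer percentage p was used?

20%

#be4242 is rgb(190, 66, 66); #983535 is rgb(152, 53, 53).
On the R channel (widest range): 152 ≈ 190 + (p/100)(0 − 190), so p ≈ 100×(152 − 190)/(0 − 190) = -3800/-190 = 20.00.
p = 20 reproduces all three channels after rounding.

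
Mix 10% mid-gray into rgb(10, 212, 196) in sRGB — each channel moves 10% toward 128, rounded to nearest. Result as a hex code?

A 10% tone moves each channel 10% toward 128:
  R: 10 + 11.8 = 21.8 → 22
  G: 212 + 0.1×(128−212) = 212 − 8.4 = 203.6 → 204
  B: 196 + 0.1×(128−196) = 196 − 6.8 = 189.2 → 189
rgb(22, 204, 189) = #16ccbd.

#16ccbd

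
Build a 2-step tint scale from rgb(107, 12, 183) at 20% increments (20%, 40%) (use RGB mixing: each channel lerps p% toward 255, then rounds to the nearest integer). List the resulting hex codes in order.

#893DC5, #A66DD4

20%: (107 + 29.6 = 136.6→137, 12 + 48.6 = 60.6→61, 183 + 14.4 = 197.4→197) → #893DC5
40%: (107 + 59.2 = 166.2→166, 12 + 97.2 = 109.2→109, 183 + 28.8 = 211.8→212) → #A66DD4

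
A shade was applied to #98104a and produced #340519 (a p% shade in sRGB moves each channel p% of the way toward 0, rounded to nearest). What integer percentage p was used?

#98104a is rgb(152, 16, 74); #340519 is rgb(52, 5, 25).
On the R channel (widest range): 52 ≈ 152 + (p/100)(0 − 152), so p ≈ 100×(52 − 152)/(0 − 152) = -10000/-152 = 65.79.
p = 66 reproduces all three channels after rounding.

66%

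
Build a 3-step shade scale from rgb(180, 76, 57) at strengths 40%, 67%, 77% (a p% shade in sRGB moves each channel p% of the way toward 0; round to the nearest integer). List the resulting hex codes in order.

#6c2e22, #3b1913, #29110d

40%: (180 − 72 = 108→108, 76 − 30.4 = 45.6→46, 57 − 22.8 = 34.2→34) → #6c2e22
67%: (180 − 120.6 = 59.4→59, 76 − 50.92 = 25.08→25, 57 − 38.19 = 18.81→19) → #3b1913
77%: (180 − 138.6 = 41.4→41, 76 − 58.52 = 17.48→17, 57 − 43.89 = 13.11→13) → #29110d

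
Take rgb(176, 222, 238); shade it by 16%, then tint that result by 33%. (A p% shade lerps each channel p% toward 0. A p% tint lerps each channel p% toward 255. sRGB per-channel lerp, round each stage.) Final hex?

#b7d1da

Per channel, c → c + 0.16(0 − c):
  R: 176 − 28.16 = 147.84 → 148
  G: 222 − 35.52 = 186.48 → 186
  B: 238 − 38.08 = 199.92 → 200
After the shade: rgb(148, 186, 200) = #94bac8.
Per channel, c → c + 0.33(255 − c):
  R: 148 + 0.33×(255−148) = 148 + 35.31 = 183.31 → 183
  G: 186 + 0.33×(255−186) = 186 + 22.77 = 208.77 → 209
  B: 200 + 0.33×(255−200) = 200 + 18.15 = 218.15 → 218
rgb(183, 209, 218) = #b7d1da.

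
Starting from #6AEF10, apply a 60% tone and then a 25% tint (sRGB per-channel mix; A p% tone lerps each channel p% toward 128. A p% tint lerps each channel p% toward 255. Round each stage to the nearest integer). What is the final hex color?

#99C17E

#6AEF10 is rgb(106, 239, 16).
Lerp each channel 60% toward 128:
  R: 106 + 13.2 = 119.2 → 119
  G: 239 + 0.6×(128−239) = 239 − 66.6 = 172.4 → 172
  B: 16 + 0.6×(128−16) = 16 + 67.2 = 83.2 → 83
After the tone: rgb(119, 172, 83) = #77AC53.
Lerp each channel 25% toward 255:
  R: 119 + 0.25×(255−119) = 119 + 34 = 153 → 153
  G: 172 + 0.25×(255−172) = 172 + 20.75 = 192.75 → 193
  B: 83 + 0.25×(255−83) = 83 + 43 = 126 → 126
rgb(153, 193, 126) = #99C17E.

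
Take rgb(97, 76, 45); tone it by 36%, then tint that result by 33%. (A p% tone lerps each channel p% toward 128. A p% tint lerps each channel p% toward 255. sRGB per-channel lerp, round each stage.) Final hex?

Lerp each channel 36% toward 128:
  R: 97 + 0.36×(128−97) = 97 + 11.16 = 108.16 → 108
  G: 76 + 18.72 = 94.72 → 95
  B: 45 + 0.36×(128−45) = 45 + 29.88 = 74.88 → 75
After the tone: rgb(108, 95, 75) = #6c5f4b.
A 33% tint moves each channel 33% toward 255:
  R: 108 + 48.51 = 156.51 → 157
  G: 95 + 52.8 = 147.8 → 148
  B: 75 + 59.4 = 134.4 → 134
rgb(157, 148, 134) = #9d9486.

#9d9486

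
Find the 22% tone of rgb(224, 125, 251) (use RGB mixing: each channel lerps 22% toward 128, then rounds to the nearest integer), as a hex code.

#cb7ee0

A 22% tone moves each channel 22% toward 128:
  R: 224 − 21.12 = 202.88 → 203
  G: 125 + 0.22×(128−125) = 125 + 0.66 = 125.66 → 126
  B: 251 − 27.06 = 223.94 → 224
rgb(203, 126, 224) = #cb7ee0.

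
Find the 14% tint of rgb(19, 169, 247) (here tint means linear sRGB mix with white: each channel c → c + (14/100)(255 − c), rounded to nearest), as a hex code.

A 14% tint moves each channel 14% toward 255:
  R: 19 + 33.04 = 52.04 → 52
  G: 169 + 0.14×(255−169) = 169 + 12.04 = 181.04 → 181
  B: 247 + 0.14×(255−247) = 247 + 1.12 = 248.12 → 248
rgb(52, 181, 248) = #34b5f8.

#34b5f8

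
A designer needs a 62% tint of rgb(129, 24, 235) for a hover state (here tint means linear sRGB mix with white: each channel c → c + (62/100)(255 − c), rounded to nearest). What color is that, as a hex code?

#cfa7f7

A 62% tint moves each channel 62% toward 255:
  R: 129 + 78.12 = 207.12 → 207
  G: 24 + 0.62×(255−24) = 24 + 143.22 = 167.22 → 167
  B: 235 + 0.62×(255−235) = 235 + 12.4 = 247.4 → 247
rgb(207, 167, 247) = #cfa7f7.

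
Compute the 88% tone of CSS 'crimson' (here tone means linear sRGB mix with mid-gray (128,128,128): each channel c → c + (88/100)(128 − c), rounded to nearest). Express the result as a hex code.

CSS crimson is rgb(220, 20, 60).
Per channel, c → c + 0.88(128 − c):
  R: 220 + 0.88×(128−220) = 220 − 80.96 = 139.04 → 139
  G: 20 + 95.04 = 115.04 → 115
  B: 60 + 0.88×(128−60) = 60 + 59.84 = 119.84 → 120
rgb(139, 115, 120) = #8B7378.

#8B7378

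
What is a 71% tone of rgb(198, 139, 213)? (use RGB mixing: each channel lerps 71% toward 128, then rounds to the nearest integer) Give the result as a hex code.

Per channel, c → c + 0.71(128 − c):
  R: 198 + 0.71×(128−198) = 198 − 49.7 = 148.3 → 148
  G: 139 + 0.71×(128−139) = 139 − 7.81 = 131.19 → 131
  B: 213 + 0.71×(128−213) = 213 − 60.35 = 152.65 → 153
rgb(148, 131, 153) = #948399.

#948399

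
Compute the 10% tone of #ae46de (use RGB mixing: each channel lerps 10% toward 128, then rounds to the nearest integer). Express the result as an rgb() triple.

rgb(169, 76, 213)

#ae46de is rgb(174, 70, 222).
Lerp each channel 10% toward 128:
  R: 174 + 0.1×(128−174) = 174 − 4.6 = 169.4 → 169
  G: 70 + 5.8 = 75.8 → 76
  B: 222 + 0.1×(128−222) = 222 − 9.4 = 212.6 → 213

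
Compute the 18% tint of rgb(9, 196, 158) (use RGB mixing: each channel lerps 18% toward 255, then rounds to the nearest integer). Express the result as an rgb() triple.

rgb(53, 207, 175)

An 18% tint moves each channel 18% toward 255:
  R: 9 + 44.28 = 53.28 → 53
  G: 196 + 0.18×(255−196) = 196 + 10.62 = 206.62 → 207
  B: 158 + 0.18×(255−158) = 158 + 17.46 = 175.46 → 175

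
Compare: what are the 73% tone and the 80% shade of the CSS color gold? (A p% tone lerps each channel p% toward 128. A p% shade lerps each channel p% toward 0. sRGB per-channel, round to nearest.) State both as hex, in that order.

CSS gold is rgb(255, 215, 0).
73% tone:
  R: 255 − 92.71 = 162.29 → 162
  G: 215 + 0.73×(128−215) = 215 − 63.51 = 151.49 → 151
  B: 0 + 0.73×(128−0) = 0 + 93.44 = 93.44 → 93
  → #A2975D
80% shade:
  R: 255 − 204 = 51 → 51
  G: 215 − 172 = 43 → 43
  B: 0 + 0.8×(0−0) = 0 + 0 = 0 → 0
  → #332B00

#A2975D, #332B00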